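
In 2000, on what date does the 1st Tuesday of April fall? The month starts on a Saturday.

April 2000 begins on a Saturday, so the first Tuesday is April 4 (3 days later).

4 April 2000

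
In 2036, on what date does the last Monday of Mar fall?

Mar 31, 2036

Mar 2036 begins on a Saturday, so the first Monday is Mar 3 (2 days later).
Mar 2036 has 31 days. Adding weeks: 3, 10, 17, 24, 31 — the last one ≤ 31 is the 31st.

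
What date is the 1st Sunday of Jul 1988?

The first Sunday of Jul 1988 is Jul 3.

Jul 3, 1988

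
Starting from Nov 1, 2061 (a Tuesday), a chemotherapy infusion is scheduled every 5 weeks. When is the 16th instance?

Apr 10, 2063

The 16th occurrence is 15 intervals after the first: 15 × 35 = 525 days after Nov 1, 2061.
Nov has 30 days — 29 days to the end of Nov leaves 496.
From end of Nov to end of 2061 is 31 days (465 left).
2062 has 365 days (100 left).
Jan has 31 days (69 left).
Feb has 28 days (41 left).
Mar has 31 days (10 left).
10 days into Apr → Apr 10, 2063.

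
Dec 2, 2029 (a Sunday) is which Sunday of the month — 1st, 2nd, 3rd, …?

1st

Day 2 falls in week ⌈2/7⌉ of the month.
Days 1–7 hold the 1st Sunday, 8–14 the 2nd, 15–21 the 3rd, 22–28 the 4th, 29–31 the 5th.
2 is in the range for the 1st.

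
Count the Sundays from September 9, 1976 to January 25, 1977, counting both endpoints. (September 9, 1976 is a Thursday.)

20

September 9, 1976 is a Thursday; the first Sunday on or after it is September 12, 1976 (3 days later).
From September 12, 1976 to January 25, 1977: 18 + 31 + 30 + 31 + 25 = 135 days (rest of September, October, November, December, January).
135 ÷ 7 = 19 full weeks with remainder 2, so 19 more Sundays after the first → 20.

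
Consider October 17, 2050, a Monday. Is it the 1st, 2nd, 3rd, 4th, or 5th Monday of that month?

Day 17 falls in week ⌈17/7⌉ of the month.
Days 1–7 hold the 1st Monday, 8–14 the 2nd, 15–21 the 3rd, 22–28 the 4th, 29–31 the 5th.
17 is in the range for the 3rd.

3rd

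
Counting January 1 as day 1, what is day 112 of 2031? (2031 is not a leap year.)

January has 31 days (112 − 31 = 81 remain).
February has 28 days (81 − 28 = 53 remain).
March has 31 days (53 − 31 = 22 remain).
22 into April → April 22.

22 April 2031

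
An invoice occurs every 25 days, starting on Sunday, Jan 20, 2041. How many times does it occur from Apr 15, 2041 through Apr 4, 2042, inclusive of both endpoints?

14

Occurrences land 25·i days after Jan 20, 2041 for i = 0, 1, 2, …
Apr 15, 2041 is 85 days after the start; 85 ÷ 25 = 3 remainder 10; since the remainder is 10, round up to i = 4. First occurrence in the window: #5 on Apr 30, 2041 (4×25 = 100 days in).
Apr 4, 2042 is 439 days after the start; 439 ÷ 25 = 17 remainder 14. Last occurrence in the window: #18 on Mar 21, 2042.
Occurrences #5 through #18: 14 in total.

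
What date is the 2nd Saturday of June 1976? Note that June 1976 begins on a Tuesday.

June 12, 1976

June 1976 begins on a Tuesday, so the first Saturday is June 5 (4 days later).
The 2nd Saturday is 1 weeks later: 5 + 7 = 12.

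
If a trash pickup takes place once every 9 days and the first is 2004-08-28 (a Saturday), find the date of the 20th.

2005-02-15

The 20th occurrence is 19 intervals after the first: 19 × 9 = 171 days after 2004-08-28.
August has 31 days — 3 days to the end of August leaves 168.
September has 30 days (138 left).
October has 31 days (107 left).
November has 30 days (77 left).
December has 31 days (46 left).
January has 31 days (15 left).
15 days into February → 2005-02-15.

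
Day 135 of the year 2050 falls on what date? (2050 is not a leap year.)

January has 31 days (135 − 31 = 104 remain).
February has 28 days (104 − 28 = 76 remain).
March has 31 days (76 − 31 = 45 remain).
April has 30 days (45 − 30 = 15 remain).
15 into May → May 15.

2050-05-15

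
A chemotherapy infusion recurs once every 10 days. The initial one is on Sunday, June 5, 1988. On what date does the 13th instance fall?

October 3, 1988

The 13th occurrence is 12 intervals after the first: 12 × 10 = 120 days after June 5, 1988.
June has 30 days — 25 days to the end of June leaves 95.
July has 31 days (64 left).
August has 31 days (33 left).
September has 30 days (3 left).
3 days into October → October 3, 1988.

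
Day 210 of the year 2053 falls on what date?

Jul 29, 2053

Jan has 31 days (210 − 31 = 179 remain).
Feb has 28 days (179 − 28 = 151 remain).
Mar has 31 days (151 − 31 = 120 remain).
Apr has 30 days (120 − 30 = 90 remain).
May has 31 days (90 − 31 = 59 remain).
Jun has 30 days (59 − 30 = 29 remain).
29 into Jul → Jul 29.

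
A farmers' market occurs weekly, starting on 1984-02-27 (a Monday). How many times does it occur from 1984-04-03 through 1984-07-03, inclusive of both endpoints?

Occurrences land 7·i days after 1984-02-27 for i = 0, 1, 2, …
1984-04-03 is 36 days after the start; 36 ÷ 7 = 5 remainder 1; since the remainder is 1, round up to i = 6. First occurrence in the window: #7 on 1984-04-09 (6×7 = 42 days in).
1984-07-03 is 127 days after the start; 127 ÷ 7 = 18 remainder 1. Last occurrence in the window: #19 on 1984-07-02.
Occurrences #7 through #19: 13 in total.

13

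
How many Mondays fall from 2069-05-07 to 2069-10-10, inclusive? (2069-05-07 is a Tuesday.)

2069-05-07 is a Tuesday; the first Monday on or after it is 2069-05-13 (6 days later).
From 2069-05-13 to 2069-10-10: 18 + 30 + 31 + 31 + 30 + 10 = 150 days (rest of May, June, July, August, September, October).
150 ÷ 7 = 21 full weeks with remainder 3, so 21 more Mondays after the first → 22.

22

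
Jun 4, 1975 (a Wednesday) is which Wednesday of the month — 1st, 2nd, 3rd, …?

1st

Day 4 falls in week ⌈4/7⌉ of the month.
Days 1–7 hold the 1st Wednesday, 8–14 the 2nd, 15–21 the 3rd, 22–28 the 4th, 29–31 the 5th.
4 is in the range for the 1st.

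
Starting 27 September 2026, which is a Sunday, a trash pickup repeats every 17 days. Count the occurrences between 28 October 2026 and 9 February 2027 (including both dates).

Occurrences land 17·i days after 27 September 2026 for i = 0, 1, 2, …
28 October 2026 is 31 days after the start; 31 ÷ 17 = 1 remainder 14; since the remainder is 14, round up to i = 2. First occurrence in the window: #3 on 31 October 2026 (2×17 = 34 days in).
9 February 2027 is 135 days after the start; 135 ÷ 17 = 7 remainder 16. Last occurrence in the window: #8 on 24 January 2027.
Occurrences #3 through #8: 6 in total.

6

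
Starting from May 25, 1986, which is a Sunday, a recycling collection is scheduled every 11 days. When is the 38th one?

July 6, 1987

The 38th occurrence is 37 intervals after the first: 37 × 11 = 407 days after May 25, 1986.
May has 31 days — 6 days to the end of May leaves 401.
From end of May to end of 1986 is 214 days (187 left).
January has 31 days (156 left).
February has 28 days (128 left).
March has 31 days (97 left).
April has 30 days (67 left).
May has 31 days (36 left).
June has 30 days (6 left).
6 days into July → July 6, 1987.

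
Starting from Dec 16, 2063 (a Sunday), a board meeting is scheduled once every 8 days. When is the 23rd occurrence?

Jun 9, 2064

The 23rd occurrence is 22 intervals after the first: 22 × 8 = 176 days after Dec 16, 2063.
Dec has 31 days — 15 days to the end of Dec leaves 161.
Jan has 31 days (130 left).
Feb has 29 days (101 left).
Mar has 31 days (70 left).
Apr has 30 days (40 left).
May has 31 days (9 left).
9 days into Jun → Jun 9, 2064.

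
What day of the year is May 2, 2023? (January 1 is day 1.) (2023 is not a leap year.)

Days in months before May: 31 + 28 + 31 + 30 = 120.
Plus 2 days into May → day 122.

122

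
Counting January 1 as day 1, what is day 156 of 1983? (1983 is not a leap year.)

January has 31 days (156 − 31 = 125 remain).
February has 28 days (125 − 28 = 97 remain).
March has 31 days (97 − 31 = 66 remain).
April has 30 days (66 − 30 = 36 remain).
May has 31 days (36 − 31 = 5 remain).
5 into June → June 5.

1983-06-05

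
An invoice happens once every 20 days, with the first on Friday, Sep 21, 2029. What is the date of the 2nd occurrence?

Oct 11, 2029

The 2nd occurrence is 1 interval after the first: 1 × 20 = 20 days after Sep 21, 2029.
Sep has 30 days — 9 days to the end of Sep leaves 11.
11 days into Oct → Oct 11, 2029.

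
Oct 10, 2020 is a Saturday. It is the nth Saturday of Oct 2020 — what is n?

Day 10 falls in week ⌈10/7⌉ of the month.
Days 1–7 hold the 1st Saturday, 8–14 the 2nd, 15–21 the 3rd, 22–28 the 4th, 29–31 the 5th.
10 is in the range for the 2nd.

2nd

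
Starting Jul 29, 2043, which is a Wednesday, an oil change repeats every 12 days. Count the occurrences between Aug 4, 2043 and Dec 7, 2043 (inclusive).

10

Occurrences land 12·i days after Jul 29, 2043 for i = 0, 1, 2, …
Aug 4, 2043 is 6 days after the start; 6 ÷ 12 = 0 remainder 6; since the remainder is 6, round up to i = 1. First occurrence in the window: #2 on Aug 10, 2043 (1×12 = 12 days in).
Dec 7, 2043 is 131 days after the start; 131 ÷ 12 = 10 remainder 11. Last occurrence in the window: #11 on Nov 26, 2043.
Occurrences #2 through #11: 10 in total.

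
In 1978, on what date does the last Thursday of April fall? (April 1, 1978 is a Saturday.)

April 1978 begins on a Saturday, so the first Thursday is April 6 (5 days later).
April 1978 has 30 days. Adding weeks: 6, 13, 20, 27 — the last one ≤ 30 is the 27th.

April 27, 1978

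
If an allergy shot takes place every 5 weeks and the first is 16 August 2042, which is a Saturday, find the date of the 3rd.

25 October 2042

The 3rd occurrence is 2 intervals after the first: 2 × 35 = 70 days after 16 August 2042.
August has 31 days — 15 days to the end of August leaves 55.
September has 30 days (25 left).
25 days into October → 25 October 2042.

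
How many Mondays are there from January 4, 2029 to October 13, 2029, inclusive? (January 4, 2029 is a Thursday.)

January 4, 2029 is a Thursday; the first Monday on or after it is January 8, 2029 (4 days later).
From January 8, 2029 to October 13, 2029: 23 + 28 + 31 + 30 + 31 + 30 + 31 + 31 + 30 + 13 = 278 days (rest of January, February, March, April, May, June, July, August, September, October).
278 ÷ 7 = 39 full weeks with remainder 5, so 39 more Mondays after the first → 40.

40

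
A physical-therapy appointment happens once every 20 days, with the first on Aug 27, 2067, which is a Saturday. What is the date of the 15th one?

The 15th occurrence is 14 intervals after the first: 14 × 20 = 280 days after Aug 27, 2067.
Aug has 31 days — 4 days to the end of Aug leaves 276.
Sep has 30 days (246 left).
Oct has 31 days (215 left).
Nov has 30 days (185 left).
Dec has 31 days (154 left).
Jan has 31 days (123 left).
Feb has 29 days (94 left).
Mar has 31 days (63 left).
Apr has 30 days (33 left).
May has 31 days (2 left).
2 days into Jun → Jun 2, 2068.

Jun 2, 2068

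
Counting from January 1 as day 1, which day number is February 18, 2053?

49

Days in months before February: 31 = 31.
Plus 18 days into February → day 49.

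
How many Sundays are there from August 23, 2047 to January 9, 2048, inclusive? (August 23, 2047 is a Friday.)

August 23, 2047 is a Friday; the first Sunday on or after it is August 25, 2047 (2 days later).
From August 25, 2047 to January 9, 2048: 6 + 30 + 31 + 30 + 31 + 9 = 137 days (rest of August, September, October, November, December, January).
137 ÷ 7 = 19 full weeks with remainder 4, so 19 more Sundays after the first → 20.

20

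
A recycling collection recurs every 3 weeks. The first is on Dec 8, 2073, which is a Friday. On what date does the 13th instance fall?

Aug 17, 2074

The 13th occurrence is 12 intervals after the first: 12 × 21 = 252 days after Dec 8, 2073.
Dec has 31 days — 23 days to the end of Dec leaves 229.
Jan has 31 days (198 left).
Feb has 28 days (170 left).
Mar has 31 days (139 left).
Apr has 30 days (109 left).
May has 31 days (78 left).
Jun has 30 days (48 left).
Jul has 31 days (17 left).
17 days into Aug → Aug 17, 2074.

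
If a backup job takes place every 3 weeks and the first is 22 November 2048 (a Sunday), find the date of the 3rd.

3 January 2049

The 3rd occurrence is 2 intervals after the first: 2 × 21 = 42 days after 22 November 2048.
November has 30 days — 8 days to the end of November leaves 34.
December has 31 days (3 left).
3 days into January → 3 January 2049.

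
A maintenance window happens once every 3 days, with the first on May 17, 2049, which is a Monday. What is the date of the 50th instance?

The 50th occurrence is 49 intervals after the first: 49 × 3 = 147 days after May 17, 2049.
May has 31 days — 14 days to the end of May leaves 133.
Jun has 30 days (103 left).
Jul has 31 days (72 left).
Aug has 31 days (41 left).
Sep has 30 days (11 left).
11 days into Oct → Oct 11, 2049.

Oct 11, 2049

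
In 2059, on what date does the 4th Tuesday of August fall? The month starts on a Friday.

2059-08-26

August 2059 begins on a Friday, so the first Tuesday is August 5 (4 days later).
The 4th Tuesday is 3 weeks later: 5 + 21 = 26.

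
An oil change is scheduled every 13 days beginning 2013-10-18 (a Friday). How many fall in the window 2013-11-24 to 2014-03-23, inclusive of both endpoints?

Occurrences land 13·i days after 2013-10-18 for i = 0, 1, 2, …
2013-11-24 is 37 days after the start; 37 ÷ 13 = 2 remainder 11; since the remainder is 11, round up to i = 3. First occurrence in the window: #4 on 2013-11-26 (3×13 = 39 days in).
2014-03-23 is 156 days after the start; 156 ÷ 13 = 12 remainder 0. Last occurrence in the window: #13 on 2014-03-23.
Occurrences #4 through #13: 10 in total.

10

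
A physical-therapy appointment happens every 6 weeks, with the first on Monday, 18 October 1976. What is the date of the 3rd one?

10 January 1977

The 3rd occurrence is 2 intervals after the first: 2 × 42 = 84 days after 18 October 1976.
October has 31 days — 13 days to the end of October leaves 71.
November has 30 days (41 left).
December has 31 days (10 left).
10 days into January → 10 January 1977.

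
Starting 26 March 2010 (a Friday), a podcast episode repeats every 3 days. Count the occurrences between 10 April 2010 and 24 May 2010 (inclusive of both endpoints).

15

Occurrences land 3·i days after 26 March 2010 for i = 0, 1, 2, …
10 April 2010 is 15 days after the start; 15 ÷ 3 = 5 remainder 0. First occurrence in the window: #6 on 10 April 2010 (5×3 = 15 days in).
24 May 2010 is 59 days after the start; 59 ÷ 3 = 19 remainder 2. Last occurrence in the window: #20 on 22 May 2010.
Occurrences #6 through #20: 15 in total.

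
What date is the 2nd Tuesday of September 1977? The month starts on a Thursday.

September 13, 1977

September 1977 begins on a Thursday, so the first Tuesday is September 6 (5 days later).
The 2nd Tuesday is 1 weeks later: 6 + 7 = 13.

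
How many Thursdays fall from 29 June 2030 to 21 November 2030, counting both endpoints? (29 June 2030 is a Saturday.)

29 June 2030 is a Saturday; the first Thursday on or after it is 4 July 2030 (5 days later).
From 4 July 2030 to 21 November 2030: 27 + 31 + 30 + 31 + 21 = 140 days (rest of July, August, September, October, November).
140 ÷ 7 = 20 full weeks with remainder 0, so 20 more Thursdays after the first → 21.

21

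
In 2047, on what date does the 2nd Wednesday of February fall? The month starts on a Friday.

2047-02-13

February 2047 begins on a Friday, so the first Wednesday is February 6 (5 days later).
The 2nd Wednesday is 1 weeks later: 6 + 7 = 13.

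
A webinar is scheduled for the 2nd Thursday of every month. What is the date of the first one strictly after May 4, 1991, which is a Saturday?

May 9, 1991

May 1991 starts on a Wednesday; its first Thursday is the 2nd, so the 2nd Thursday is the 9th — May 9, 1991.
May 9, 1991 is after May 4, 1991, so that is the next one.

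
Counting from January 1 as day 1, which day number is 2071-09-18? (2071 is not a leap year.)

261

Days in months before September: 31 + 28 + 31 + 30 + 31 + 30 + 31 + 31 = 243.
Plus 18 days into September → day 261.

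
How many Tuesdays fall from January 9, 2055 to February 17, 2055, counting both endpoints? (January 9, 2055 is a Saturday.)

January 9, 2055 is a Saturday; the first Tuesday on or after it is January 12, 2055 (3 days later).
From January 12, 2055 to February 17, 2055: 19 + 17 = 36 days (rest of January, February).
36 ÷ 7 = 5 full weeks with remainder 1, so 5 more Tuesdays after the first → 6.

6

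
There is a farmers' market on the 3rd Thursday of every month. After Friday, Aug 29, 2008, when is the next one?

Sep 18, 2008

Aug 2008 starts on a Friday; its first Thursday is the 7th, so the 3rd Thursday is the 21st — Aug 21, 2008.
That is not after Aug 29, 2008, so look at Sep 2008.
Sep 2008 starts on a Monday; its first Thursday is the 4th, so the 3rd Thursday is the 18th — Sep 18, 2008.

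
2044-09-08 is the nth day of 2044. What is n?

Days in months before September: 31 + 29 + 31 + 30 + 31 + 30 + 31 + 31 = 244.
Plus 8 days into September → day 252.

252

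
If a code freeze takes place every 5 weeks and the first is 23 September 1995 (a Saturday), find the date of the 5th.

10 February 1996

The 5th occurrence is 4 intervals after the first: 4 × 35 = 140 days after 23 September 1995.
September has 30 days — 7 days to the end of September leaves 133.
October has 31 days (102 left).
November has 30 days (72 left).
December has 31 days (41 left).
January has 31 days (10 left).
10 days into February → 10 February 1996.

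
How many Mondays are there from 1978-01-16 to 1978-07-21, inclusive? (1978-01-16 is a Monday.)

1978-01-16 is a Monday; the first Monday on or after it is 1978-01-16.
From 1978-01-16 to 1978-07-21: 15 + 28 + 31 + 30 + 31 + 30 + 21 = 186 days (rest of January, February, March, April, May, June, July).
186 ÷ 7 = 26 full weeks with remainder 4, so 26 more Mondays after the first → 27.

27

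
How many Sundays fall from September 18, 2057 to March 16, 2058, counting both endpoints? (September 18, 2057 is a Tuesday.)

September 18, 2057 is a Tuesday; the first Sunday on or after it is September 23, 2057 (5 days later).
From September 23, 2057 to March 16, 2058: 7 + 31 + 30 + 31 + 31 + 28 + 16 = 174 days (rest of September, October, November, December, January, February, March).
174 ÷ 7 = 24 full weeks with remainder 6, so 24 more Sundays after the first → 25.

25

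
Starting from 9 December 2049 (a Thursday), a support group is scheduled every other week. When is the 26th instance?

The 26th occurrence is 25 intervals after the first: 25 × 14 = 350 days after 9 December 2049.
December has 31 days — 22 days to the end of December leaves 328.
January has 31 days (297 left).
February has 28 days (269 left).
March has 31 days (238 left).
April has 30 days (208 left).
May has 31 days (177 left).
June has 30 days (147 left).
July has 31 days (116 left).
August has 31 days (85 left).
September has 30 days (55 left).
October has 31 days (24 left).
24 days into November → 24 November 2050.

24 November 2050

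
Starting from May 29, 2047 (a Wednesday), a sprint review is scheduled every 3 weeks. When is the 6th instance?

Sep 11, 2047

The 6th occurrence is 5 intervals after the first: 5 × 21 = 105 days after May 29, 2047.
May has 31 days — 2 days to the end of May leaves 103.
Jun has 30 days (73 left).
Jul has 31 days (42 left).
Aug has 31 days (11 left).
11 days into Sep → Sep 11, 2047.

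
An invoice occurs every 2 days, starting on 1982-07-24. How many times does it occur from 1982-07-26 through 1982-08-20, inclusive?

Occurrences land 2·i days after 1982-07-24 for i = 0, 1, 2, …
1982-07-26 is 2 days after the start; 2 ÷ 2 = 1 remainder 0. First occurrence in the window: #2 on 1982-07-26 (1×2 = 2 days in).
1982-08-20 is 27 days after the start; 27 ÷ 2 = 13 remainder 1. Last occurrence in the window: #14 on 1982-08-19.
Occurrences #2 through #14: 13 in total.

13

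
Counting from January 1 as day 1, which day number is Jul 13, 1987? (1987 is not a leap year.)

194

Days in months before Jul: 31 + 28 + 31 + 30 + 31 + 30 = 181.
Plus 13 days into Jul → day 194.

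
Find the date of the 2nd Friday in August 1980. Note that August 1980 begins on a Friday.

August 1980 begins on a Friday, so the first Friday is August 1.
The 2nd Friday is 1 weeks later: 1 + 7 = 8.

August 8, 1980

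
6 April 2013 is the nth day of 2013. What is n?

Days in months before April: 31 + 28 + 31 = 90.
Plus 6 days into April → day 96.

96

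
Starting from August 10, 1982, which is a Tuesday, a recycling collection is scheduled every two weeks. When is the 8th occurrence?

The 8th occurrence is 7 intervals after the first: 7 × 14 = 98 days after August 10, 1982.
August has 31 days — 21 days to the end of August leaves 77.
September has 30 days (47 left).
October has 31 days (16 left).
16 days into November → November 16, 1982.

November 16, 1982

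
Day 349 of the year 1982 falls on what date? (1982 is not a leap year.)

December 15, 1982

January has 31 days (349 − 31 = 318 remain).
February has 28 days (318 − 28 = 290 remain).
March has 31 days (290 − 31 = 259 remain).
April has 30 days (259 − 30 = 229 remain).
May has 31 days (229 − 31 = 198 remain).
June has 30 days (198 − 30 = 168 remain).
July has 31 days (168 − 31 = 137 remain).
August has 31 days (137 − 31 = 106 remain).
September has 30 days (106 − 30 = 76 remain).
October has 31 days (76 − 31 = 45 remain).
November has 30 days (45 − 30 = 15 remain).
15 into December → December 15.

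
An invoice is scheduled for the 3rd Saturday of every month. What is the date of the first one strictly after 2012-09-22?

2012-10-20

September 2012 starts on a Saturday; its first Saturday is the 1st, so the 3rd Saturday is the 15th — 2012-09-15.
That is not after 2012-09-22, so look at October 2012.
October 2012 starts on a Monday; its first Saturday is the 6th, so the 3rd Saturday is the 20th — 2012-10-20.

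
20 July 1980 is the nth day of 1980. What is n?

202

Days in months before July: 31 + 29 + 31 + 30 + 31 + 30 = 182.
Plus 20 days into July → day 202.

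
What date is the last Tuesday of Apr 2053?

Apr 2053 begins on a Tuesday, so the first Tuesday is Apr 1.
Apr 2053 has 30 days. Adding weeks: 1, 8, 15, 22, 29 — the last one ≤ 30 is the 29th.

Apr 29, 2053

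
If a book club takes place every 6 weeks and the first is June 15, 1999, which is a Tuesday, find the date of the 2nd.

July 27, 1999

The 2nd occurrence is 1 interval after the first: 1 × 42 = 42 days after June 15, 1999.
June has 30 days — 15 days to the end of June leaves 27.
27 days into July → July 27, 1999.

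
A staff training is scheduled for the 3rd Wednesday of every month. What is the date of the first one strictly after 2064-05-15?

2064-05-21

May 2064 starts on a Thursday; its first Wednesday is the 7th, so the 3rd Wednesday is the 21st — 2064-05-21.
2064-05-21 is after 2064-05-15, so that is the next one.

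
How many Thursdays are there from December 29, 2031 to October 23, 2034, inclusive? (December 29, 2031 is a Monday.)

147

December 29, 2031 is a Monday; the first Thursday on or after it is January 1, 2032 (3 days later).
From January 1, 2032 to October 23, 2034: 365 + 365 + 296 = 1026 days (rest of 2032, 2033, to October 23, 2034 in 2034).
1026 ÷ 7 = 146 full weeks with remainder 4, so 146 more Thursdays after the first → 147.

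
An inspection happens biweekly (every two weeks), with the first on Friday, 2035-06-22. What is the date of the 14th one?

The 14th occurrence is 13 intervals after the first: 13 × 14 = 182 days after 2035-06-22.
June has 30 days — 8 days to the end of June leaves 174.
July has 31 days (143 left).
August has 31 days (112 left).
September has 30 days (82 left).
October has 31 days (51 left).
November has 30 days (21 left).
21 days into December → 2035-12-21.

2035-12-21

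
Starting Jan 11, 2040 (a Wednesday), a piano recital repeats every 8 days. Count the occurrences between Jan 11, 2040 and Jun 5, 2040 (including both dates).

Occurrences land 8·i days after Jan 11, 2040 for i = 0, 1, 2, …
The window opens on the start date, so the first occurrence inside is #1 on Jan 11, 2040.
Jun 5, 2040 is 146 days after the start; 146 ÷ 8 = 18 remainder 2. Last occurrence in the window: #19 on Jun 3, 2040.
Occurrences #1 through #19: 19 in total.

19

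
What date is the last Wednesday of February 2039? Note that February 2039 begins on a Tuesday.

2039-02-23

February 2039 begins on a Tuesday, so the first Wednesday is February 2 (1 day later).
February 2039 has 28 days. Adding weeks: 2, 9, 16, 23 — the last one ≤ 28 is the 23rd.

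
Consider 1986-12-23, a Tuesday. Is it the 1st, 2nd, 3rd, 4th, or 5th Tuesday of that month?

Day 23 falls in week ⌈23/7⌉ of the month.
Days 1–7 hold the 1st Tuesday, 8–14 the 2nd, 15–21 the 3rd, 22–28 the 4th, 29–31 the 5th.
23 is in the range for the 4th.

4th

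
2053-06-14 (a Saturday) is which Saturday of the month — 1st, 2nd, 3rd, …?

Day 14 falls in week ⌈14/7⌉ of the month.
Days 1–7 hold the 1st Saturday, 8–14 the 2nd, 15–21 the 3rd, 22–28 the 4th, 29–31 the 5th.
14 is in the range for the 2nd.

2nd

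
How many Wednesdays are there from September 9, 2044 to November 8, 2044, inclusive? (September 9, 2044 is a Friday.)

September 9, 2044 is a Friday; the first Wednesday on or after it is September 14, 2044 (5 days later).
From September 14, 2044 to November 8, 2044: 16 + 31 + 8 = 55 days (rest of September, October, November).
55 ÷ 7 = 7 full weeks with remainder 6, so 7 more Wednesdays after the first → 8.

8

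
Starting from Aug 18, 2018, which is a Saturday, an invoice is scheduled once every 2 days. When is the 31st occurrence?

The 31st occurrence is 30 intervals after the first: 30 × 2 = 60 days after Aug 18, 2018.
Aug has 31 days — 13 days to the end of Aug leaves 47.
Sep has 30 days (17 left).
17 days into Oct → Oct 17, 2018.

Oct 17, 2018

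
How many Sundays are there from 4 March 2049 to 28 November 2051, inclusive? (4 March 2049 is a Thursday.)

4 March 2049 is a Thursday; the first Sunday on or after it is 7 March 2049 (3 days later).
From 7 March 2049 to 28 November 2051: 299 + 365 + 332 = 996 days (rest of 2049, 2050, to 28 November 2051 in 2051).
996 ÷ 7 = 142 full weeks with remainder 2, so 142 more Sundays after the first → 143.

143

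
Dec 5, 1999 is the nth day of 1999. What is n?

Days in months before Dec: 31 + 28 + 31 + 30 + 31 + 30 + 31 + 31 + 30 + 31 + 30 = 334.
Plus 5 days into Dec → day 339.

339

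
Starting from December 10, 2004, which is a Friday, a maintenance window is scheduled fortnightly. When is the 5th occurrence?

February 4, 2005

The 5th occurrence is 4 intervals after the first: 4 × 14 = 56 days after December 10, 2004.
December has 31 days — 21 days to the end of December leaves 35.
January has 31 days (4 left).
4 days into February → February 4, 2005.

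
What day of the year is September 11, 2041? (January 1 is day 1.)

254

Days in months before September: 31 + 28 + 31 + 30 + 31 + 30 + 31 + 31 = 243.
Plus 11 days into September → day 254.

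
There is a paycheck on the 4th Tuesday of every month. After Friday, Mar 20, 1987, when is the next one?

Mar 1987 starts on a Sunday; its first Tuesday is the 3rd, so the 4th Tuesday is the 24th — Mar 24, 1987.
Mar 24, 1987 is after Mar 20, 1987, so that is the next one.

Mar 24, 1987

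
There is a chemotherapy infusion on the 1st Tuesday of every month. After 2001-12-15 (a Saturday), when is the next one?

2002-01-01

December 2001 starts on a Saturday, so its 1st Tuesday is 2001-12-04 (3 days in).
That is not after 2001-12-15, so look at January 2002.
January 2002 starts on a Tuesday, so its 1st Tuesday is 2002-01-01.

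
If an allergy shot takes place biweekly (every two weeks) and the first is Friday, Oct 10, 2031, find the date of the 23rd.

Aug 13, 2032

The 23rd occurrence is 22 intervals after the first: 22 × 14 = 308 days after Oct 10, 2031.
Oct has 31 days — 21 days to the end of Oct leaves 287.
Nov has 30 days (257 left).
Dec has 31 days (226 left).
Jan has 31 days (195 left).
Feb has 29 days (166 left).
Mar has 31 days (135 left).
Apr has 30 days (105 left).
May has 31 days (74 left).
Jun has 30 days (44 left).
Jul has 31 days (13 left).
13 days into Aug → Aug 13, 2032.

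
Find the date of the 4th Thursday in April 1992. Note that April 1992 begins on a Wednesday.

April 23, 1992

April 1992 begins on a Wednesday, so the first Thursday is April 2 (1 day later).
The 4th Thursday is 3 weeks later: 2 + 21 = 23.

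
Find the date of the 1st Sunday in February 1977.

February 6, 1977

February 1977 begins on a Tuesday, so the first Sunday is February 6 (5 days later).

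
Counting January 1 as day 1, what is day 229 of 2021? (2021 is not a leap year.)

January has 31 days (229 − 31 = 198 remain).
February has 28 days (198 − 28 = 170 remain).
March has 31 days (170 − 31 = 139 remain).
April has 30 days (139 − 30 = 109 remain).
May has 31 days (109 − 31 = 78 remain).
June has 30 days (78 − 30 = 48 remain).
July has 31 days (48 − 31 = 17 remain).
17 into August → August 17.

August 17, 2021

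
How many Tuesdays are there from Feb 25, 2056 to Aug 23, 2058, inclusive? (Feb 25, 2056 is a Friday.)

130

Feb 25, 2056 is a Friday; the first Tuesday on or after it is Feb 29, 2056 (4 days later).
From Feb 29, 2056 to Aug 23, 2058: 306 + 365 + 235 = 906 days (rest of 2056, 2057, to Aug 23, 2058 in 2058).
906 ÷ 7 = 129 full weeks with remainder 3, so 129 more Tuesdays after the first → 130.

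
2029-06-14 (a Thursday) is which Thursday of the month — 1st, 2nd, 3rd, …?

2nd

Day 14 falls in week ⌈14/7⌉ of the month.
Days 1–7 hold the 1st Thursday, 8–14 the 2nd, 15–21 the 3rd, 22–28 the 4th, 29–31 the 5th.
14 is in the range for the 2nd.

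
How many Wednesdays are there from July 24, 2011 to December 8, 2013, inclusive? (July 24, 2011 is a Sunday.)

124

July 24, 2011 is a Sunday; the first Wednesday on or after it is July 27, 2011 (3 days later).
From July 27, 2011 to December 8, 2013: 157 + 366 + 342 = 865 days (rest of 2011, 2012, to December 8, 2013 in 2013).
865 ÷ 7 = 123 full weeks with remainder 4, so 123 more Wednesdays after the first → 124.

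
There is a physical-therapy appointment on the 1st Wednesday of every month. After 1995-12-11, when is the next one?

1996-01-03

December 1995 starts on a Friday, so its 1st Wednesday is 1995-12-06 (5 days in).
That is not after 1995-12-11, so look at January 1996.
January 1996 starts on a Monday, so its 1st Wednesday is 1996-01-03 (2 days in).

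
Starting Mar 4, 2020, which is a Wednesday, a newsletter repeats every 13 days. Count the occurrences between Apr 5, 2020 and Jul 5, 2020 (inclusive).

Occurrences land 13·i days after Mar 4, 2020 for i = 0, 1, 2, …
Apr 5, 2020 is 32 days after the start; 32 ÷ 13 = 2 remainder 6; since the remainder is 6, round up to i = 3. First occurrence in the window: #4 on Apr 12, 2020 (3×13 = 39 days in).
Jul 5, 2020 is 123 days after the start; 123 ÷ 13 = 9 remainder 6. Last occurrence in the window: #10 on Jun 29, 2020.
Occurrences #4 through #10: 7 in total.

7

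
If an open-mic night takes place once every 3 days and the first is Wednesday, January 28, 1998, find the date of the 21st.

The 21st occurrence is 20 intervals after the first: 20 × 3 = 60 days after January 28, 1998.
January has 31 days — 3 days to the end of January leaves 57.
February has 28 days (29 left).
29 days into March → March 29, 1998.

March 29, 1998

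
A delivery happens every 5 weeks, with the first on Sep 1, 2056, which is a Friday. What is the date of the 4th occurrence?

The 4th occurrence is 3 intervals after the first: 3 × 35 = 105 days after Sep 1, 2056.
Sep has 30 days — 29 days to the end of Sep leaves 76.
Oct has 31 days (45 left).
Nov has 30 days (15 left).
15 days into Dec → Dec 15, 2056.

Dec 15, 2056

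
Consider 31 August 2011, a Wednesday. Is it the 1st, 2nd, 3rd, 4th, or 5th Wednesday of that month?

5th

Day 31 falls in week ⌈31/7⌉ of the month.
Days 1–7 hold the 1st Wednesday, 8–14 the 2nd, 15–21 the 3rd, 22–28 the 4th, 29–31 the 5th.
31 is in the range for the 5th.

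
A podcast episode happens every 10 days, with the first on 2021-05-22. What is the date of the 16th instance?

2021-10-19

The 16th occurrence is 15 intervals after the first: 15 × 10 = 150 days after 2021-05-22.
May has 31 days — 9 days to the end of May leaves 141.
June has 30 days (111 left).
July has 31 days (80 left).
August has 31 days (49 left).
September has 30 days (19 left).
19 days into October → 2021-10-19.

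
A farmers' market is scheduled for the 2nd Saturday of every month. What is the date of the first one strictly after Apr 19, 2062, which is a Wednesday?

Apr 2062 starts on a Saturday; its first Saturday is the 1st, so the 2nd Saturday is the 8th — Apr 8, 2062.
That is not after Apr 19, 2062, so look at May 2062.
May 2062 starts on a Monday; its first Saturday is the 6th, so the 2nd Saturday is the 13th — May 13, 2062.

May 13, 2062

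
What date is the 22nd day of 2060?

Jan 22, 2060

22 into Jan → Jan 22.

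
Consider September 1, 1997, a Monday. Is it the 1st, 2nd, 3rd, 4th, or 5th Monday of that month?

1st

Day 1 falls in week ⌈1/7⌉ of the month.
Days 1–7 hold the 1st Monday, 8–14 the 2nd, 15–21 the 3rd, 22–28 the 4th, 29–31 the 5th.
1 is in the range for the 1st.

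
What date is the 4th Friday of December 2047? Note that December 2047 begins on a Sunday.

December 27, 2047

December 2047 begins on a Sunday, so the first Friday is December 6 (5 days later).
The 4th Friday is 3 weeks later: 6 + 21 = 27.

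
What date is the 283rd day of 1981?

January has 31 days (283 − 31 = 252 remain).
February has 28 days (252 − 28 = 224 remain).
March has 31 days (224 − 31 = 193 remain).
April has 30 days (193 − 30 = 163 remain).
May has 31 days (163 − 31 = 132 remain).
June has 30 days (132 − 30 = 102 remain).
July has 31 days (102 − 31 = 71 remain).
August has 31 days (71 − 31 = 40 remain).
September has 30 days (40 − 30 = 10 remain).
10 into October → October 10.

October 10, 1981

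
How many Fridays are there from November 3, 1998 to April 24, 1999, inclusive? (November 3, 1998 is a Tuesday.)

25

November 3, 1998 is a Tuesday; the first Friday on or after it is November 6, 1998 (3 days later).
From November 6, 1998 to April 24, 1999: 24 + 31 + 31 + 28 + 31 + 24 = 169 days (rest of November, December, January, February, March, April).
169 ÷ 7 = 24 full weeks with remainder 1, so 24 more Fridays after the first → 25.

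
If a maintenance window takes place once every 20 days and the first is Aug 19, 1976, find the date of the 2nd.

The 2nd occurrence is 1 interval after the first: 1 × 20 = 20 days after Aug 19, 1976.
Aug has 31 days — 12 days to the end of Aug leaves 8.
8 days into Sep → Sep 8, 1976.

Sep 8, 1976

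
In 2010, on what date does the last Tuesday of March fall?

The first Tuesday of March 2010 is March 2.
March 2010 has 31 days. Adding weeks: 2, 9, 16, 23, 30 — the last one ≤ 31 is the 30th.

March 30, 2010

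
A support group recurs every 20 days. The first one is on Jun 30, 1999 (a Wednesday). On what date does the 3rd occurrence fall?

The 3rd occurrence is 2 intervals after the first: 2 × 20 = 40 days after Jun 30, 1999.
Jun has 30 days — 0 days to the end of Jun leaves 40.
Jul has 31 days (9 left).
9 days into Aug → Aug 9, 1999.

Aug 9, 1999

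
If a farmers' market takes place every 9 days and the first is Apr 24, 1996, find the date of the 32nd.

Jan 28, 1997

The 32nd occurrence is 31 intervals after the first: 31 × 9 = 279 days after Apr 24, 1996.
Apr has 30 days — 6 days to the end of Apr leaves 273.
May has 31 days (242 left).
Jun has 30 days (212 left).
Jul has 31 days (181 left).
Aug has 31 days (150 left).
Sep has 30 days (120 left).
Oct has 31 days (89 left).
Nov has 30 days (59 left).
Dec has 31 days (28 left).
28 days into Jan → Jan 28, 1997.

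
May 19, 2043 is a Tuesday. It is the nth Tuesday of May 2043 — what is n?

3rd

Day 19 falls in week ⌈19/7⌉ of the month.
Days 1–7 hold the 1st Tuesday, 8–14 the 2nd, 15–21 the 3rd, 22–28 the 4th, 29–31 the 5th.
19 is in the range for the 3rd.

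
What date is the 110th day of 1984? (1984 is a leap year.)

1984-04-19

January has 31 days (110 − 31 = 79 remain).
February has 29 days (79 − 29 = 50 remain).
March has 31 days (50 − 31 = 19 remain).
19 into April → April 19.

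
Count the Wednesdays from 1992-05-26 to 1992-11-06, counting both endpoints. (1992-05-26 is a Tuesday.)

1992-05-26 is a Tuesday; the first Wednesday on or after it is 1992-05-27 (1 day later).
From 1992-05-27 to 1992-11-06: 4 + 30 + 31 + 31 + 30 + 31 + 6 = 163 days (rest of May, June, July, August, September, October, November).
163 ÷ 7 = 23 full weeks with remainder 2, so 23 more Wednesdays after the first → 24.

24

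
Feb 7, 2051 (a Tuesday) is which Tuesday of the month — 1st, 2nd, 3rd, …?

Day 7 falls in week ⌈7/7⌉ of the month.
Days 1–7 hold the 1st Tuesday, 8–14 the 2nd, 15–21 the 3rd, 22–28 the 4th, 29–31 the 5th.
7 is in the range for the 1st.

1st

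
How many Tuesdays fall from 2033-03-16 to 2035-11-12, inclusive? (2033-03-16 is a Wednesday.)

2033-03-16 is a Wednesday; the first Tuesday on or after it is 2033-03-22 (6 days later).
From 2033-03-22 to 2035-11-12: 284 + 365 + 316 = 965 days (rest of 2033, 2034, to 2035-11-12 in 2035).
965 ÷ 7 = 137 full weeks with remainder 6, so 137 more Tuesdays after the first → 138.

138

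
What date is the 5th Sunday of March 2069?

The first Sunday of March 2069 is March 3.
The 5th Sunday is 4 weeks later: 3 + 28 = 31.

2069-03-31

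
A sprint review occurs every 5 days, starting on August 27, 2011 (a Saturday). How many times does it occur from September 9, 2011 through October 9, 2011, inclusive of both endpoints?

6

Occurrences land 5·i days after August 27, 2011 for i = 0, 1, 2, …
September 9, 2011 is 13 days after the start; 13 ÷ 5 = 2 remainder 3; since the remainder is 3, round up to i = 3. First occurrence in the window: #4 on September 11, 2011 (3×5 = 15 days in).
October 9, 2011 is 43 days after the start; 43 ÷ 5 = 8 remainder 3. Last occurrence in the window: #9 on October 6, 2011.
Occurrences #4 through #9: 6 in total.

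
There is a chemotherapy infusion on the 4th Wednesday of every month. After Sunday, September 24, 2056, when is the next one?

September 2056 starts on a Friday; its first Wednesday is the 6th, so the 4th Wednesday is the 27th — September 27, 2056.
September 27, 2056 is after September 24, 2056, so that is the next one.

September 27, 2056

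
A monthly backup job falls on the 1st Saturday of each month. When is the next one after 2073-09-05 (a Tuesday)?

2073-10-07

September 2073 starts on a Friday, so its 1st Saturday is 2073-09-02 (1 day in).
That is not after 2073-09-05, so look at October 2073.
October 2073 starts on a Sunday, so its 1st Saturday is 2073-10-07 (6 days in).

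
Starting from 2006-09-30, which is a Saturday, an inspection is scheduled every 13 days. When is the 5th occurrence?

2006-11-21

The 5th occurrence is 4 intervals after the first: 4 × 13 = 52 days after 2006-09-30.
September has 30 days — 0 days to the end of September leaves 52.
October has 31 days (21 left).
21 days into November → 2006-11-21.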